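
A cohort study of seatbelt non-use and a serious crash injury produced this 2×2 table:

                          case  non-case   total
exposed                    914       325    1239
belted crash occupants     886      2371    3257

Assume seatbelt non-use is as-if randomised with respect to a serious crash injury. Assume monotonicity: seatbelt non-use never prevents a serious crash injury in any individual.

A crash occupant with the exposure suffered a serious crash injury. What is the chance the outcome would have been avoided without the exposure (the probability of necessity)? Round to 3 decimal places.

PN ≈ 0.631

p₁ = P(outcome | exposed) = 914/1239 = 0.73769
p₀ = P(outcome | unexposed) = 886/3257 = 0.27203
Under exogeneity and monotonicity, PN = (p₁ − p₀)/p₁.
PN = (0.73769 − 0.27203) / 0.73769 ≈ 0.6312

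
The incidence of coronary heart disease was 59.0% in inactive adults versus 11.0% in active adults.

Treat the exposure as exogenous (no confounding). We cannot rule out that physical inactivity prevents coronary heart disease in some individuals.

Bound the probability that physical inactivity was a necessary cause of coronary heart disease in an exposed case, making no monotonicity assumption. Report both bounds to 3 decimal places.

p₁ = 0.59, p₀ = 0.11.
Under exogeneity alone the bounds on PN are max{0,(p₁−p₀)/p₁} ≤ PN ≤ min{1,(1−p₀)/p₁}.
  lower = (p₁ − p₀)/p₁ = 0.48 / 0.59 ≈ 0.8136
  upper = min{1, (1 − p₀)/p₁} = 0.89 / 0.59 ≈ 1.5085 → capped at 1

0.814 ≤ PN ≤ 1.000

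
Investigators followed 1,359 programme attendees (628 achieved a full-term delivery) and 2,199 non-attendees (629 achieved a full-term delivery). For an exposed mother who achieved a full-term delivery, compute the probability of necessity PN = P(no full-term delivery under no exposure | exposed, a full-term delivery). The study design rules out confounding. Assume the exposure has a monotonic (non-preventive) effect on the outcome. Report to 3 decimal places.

p₁ = P(outcome | exposed) = 628/1359 = 0.4621
p₀ = P(outcome | unexposed) = 629/2199 = 0.28604
Under exogeneity and monotonicity, PN = (p₁ − p₀) / p₁.
PN = (0.4621 − 0.28604) / 0.4621 = 0.17607 / 0.4621 ≈ 0.3810

PN ≈ 0.381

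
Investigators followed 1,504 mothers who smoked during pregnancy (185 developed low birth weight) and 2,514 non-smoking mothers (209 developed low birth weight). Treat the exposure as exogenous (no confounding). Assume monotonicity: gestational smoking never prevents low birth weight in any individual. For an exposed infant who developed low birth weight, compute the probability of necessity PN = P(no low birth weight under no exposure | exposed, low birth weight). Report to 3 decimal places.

p₁ = P(outcome | exposed) = 185/1504 = 0.12301
p₀ = P(outcome | unexposed) = 209/2514 = 0.083134
Under exogeneity and monotonicity, PN = (p₁ − p₀) / p₁.
PN = (0.12301 − 0.083134) / 0.12301 = 0.039871 / 0.12301 ≈ 0.3241

PN ≈ 0.324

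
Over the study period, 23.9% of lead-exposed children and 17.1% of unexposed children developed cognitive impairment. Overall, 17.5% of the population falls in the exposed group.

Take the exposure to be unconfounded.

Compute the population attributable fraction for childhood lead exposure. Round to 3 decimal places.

PAF ≈ 0.065

p₁ = 0.239, p₀ = 0.171.
Overall risk P(Y=1) = π·p₁ + (1−π)·p₀ = 0.175×0.239 + 0.825×0.171 = 0.1829.
Under exogeneity, PAF = [P(Y=1) − p₀] / P(Y=1).
PAF = (0.1829 − 0.171) / 0.1829 ≈ 0.0651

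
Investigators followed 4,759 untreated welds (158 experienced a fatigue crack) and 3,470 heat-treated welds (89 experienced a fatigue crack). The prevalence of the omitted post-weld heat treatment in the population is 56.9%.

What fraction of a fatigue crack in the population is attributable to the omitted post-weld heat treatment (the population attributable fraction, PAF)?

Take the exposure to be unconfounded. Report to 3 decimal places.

PAF ≈ 0.143

p₁ = P(outcome | exposed) = 158/4759 = 0.0332
p₀ = P(outcome | unexposed) = 89/3470 = 0.025648
Overall risk P(Y=1) = π·p₁ + (1−π)·p₀ = 0.569×0.0332 + 0.431×0.025648 = 0.029945.
Under exogeneity, PAF = [P(Y=1) − p₀] / P(Y=1).
PAF = (0.029945 − 0.025648) / 0.029945 ≈ 0.1435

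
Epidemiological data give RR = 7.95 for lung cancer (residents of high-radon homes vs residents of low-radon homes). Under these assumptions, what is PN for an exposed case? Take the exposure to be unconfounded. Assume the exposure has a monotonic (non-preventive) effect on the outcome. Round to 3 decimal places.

PN ≈ 0.874

Under exogeneity and monotonicity, PN = (RR − 1) / RR = 1 − 1/RR.
PN = (7.95 − 1) / 7.95 = 6.95 / 7.95 ≈ 0.8742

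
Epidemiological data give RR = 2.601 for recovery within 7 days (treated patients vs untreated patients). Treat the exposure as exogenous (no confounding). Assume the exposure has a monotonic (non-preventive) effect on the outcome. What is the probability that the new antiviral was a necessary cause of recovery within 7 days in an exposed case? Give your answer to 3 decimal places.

PN ≈ 0.616

Under exogeneity and monotonicity, PN = (RR − 1) / RR = 1 − 1/RR.
PN = (2.601 − 1) / 2.601 = 1.601 / 2.601 ≈ 0.6155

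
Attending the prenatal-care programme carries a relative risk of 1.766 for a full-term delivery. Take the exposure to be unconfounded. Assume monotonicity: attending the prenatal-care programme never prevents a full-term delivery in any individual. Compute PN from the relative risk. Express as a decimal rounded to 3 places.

Under exogeneity and monotonicity, PN = (RR − 1) / RR = 1 − 1/RR.
PN = (1.766 − 1) / 1.766 = 0.766 / 1.766 ≈ 0.4337

PN ≈ 0.434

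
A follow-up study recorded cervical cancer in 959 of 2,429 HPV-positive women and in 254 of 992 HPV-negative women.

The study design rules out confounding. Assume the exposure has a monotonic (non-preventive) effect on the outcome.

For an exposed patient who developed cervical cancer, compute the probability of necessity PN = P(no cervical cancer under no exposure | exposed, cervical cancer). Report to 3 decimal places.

PN ≈ 0.351

p₁ = P(outcome | exposed) = 959/2429 = 0.39481
p₀ = P(outcome | unexposed) = 254/992 = 0.25605
Under exogeneity and monotonicity, PN = (p₁ − p₀) / p₁.
PN = (0.39481 − 0.25605) / 0.39481 = 0.13876 / 0.39481 ≈ 0.3515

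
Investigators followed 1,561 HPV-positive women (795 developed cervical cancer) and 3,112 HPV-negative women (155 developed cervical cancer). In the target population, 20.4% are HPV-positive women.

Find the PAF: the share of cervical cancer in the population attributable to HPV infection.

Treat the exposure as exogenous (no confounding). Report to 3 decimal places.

p₁ = P(outcome | exposed) = 795/1561 = 0.50929
p₀ = P(outcome | unexposed) = 155/3112 = 0.049807
Overall risk P(Y=1) = π·p₁ + (1−π)·p₀ = 0.204×0.50929 + 0.796×0.049807 = 0.14354.
Under exogeneity, PAF = [P(Y=1) − p₀] / P(Y=1).
PAF = (0.14354 − 0.049807) / 0.14354 ≈ 0.6530

PAF ≈ 0.653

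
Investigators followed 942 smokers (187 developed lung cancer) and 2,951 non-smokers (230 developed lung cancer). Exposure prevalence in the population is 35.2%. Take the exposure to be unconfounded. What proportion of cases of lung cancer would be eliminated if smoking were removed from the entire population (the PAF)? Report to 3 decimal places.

PAF ≈ 0.353

p₁ = P(outcome | exposed) = 187/942 = 0.19851
p₀ = P(outcome | unexposed) = 230/2951 = 0.07794
Overall risk P(Y=1) = π·p₁ + (1−π)·p₀ = 0.352×0.19851 + 0.648×0.07794 = 0.12038.
Under exogeneity, PAF = [P(Y=1) − p₀] / P(Y=1).
PAF = (0.12038 − 0.07794) / 0.12038 ≈ 0.3526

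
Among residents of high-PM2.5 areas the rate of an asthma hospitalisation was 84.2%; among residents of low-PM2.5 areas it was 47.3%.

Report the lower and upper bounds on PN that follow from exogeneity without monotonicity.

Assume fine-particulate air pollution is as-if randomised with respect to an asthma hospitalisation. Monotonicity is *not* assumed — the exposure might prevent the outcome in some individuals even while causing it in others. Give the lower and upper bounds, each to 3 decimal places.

p₁ = 0.842, p₀ = 0.473.
Under exogeneity alone the bounds on PN are max{0,(p₁−p₀)/p₁} ≤ PN ≤ min{1,(1−p₀)/p₁}.
  lower = (p₁ − p₀)/p₁ = 0.369 / 0.842 ≈ 0.4382
  upper = min{1, (1 − p₀)/p₁} = 0.527 / 0.842 ≈ 0.6259

0.438 ≤ PN ≤ 0.626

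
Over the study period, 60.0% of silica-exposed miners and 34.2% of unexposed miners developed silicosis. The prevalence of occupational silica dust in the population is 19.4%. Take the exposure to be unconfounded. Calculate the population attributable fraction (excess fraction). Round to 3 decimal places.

p₁ = 0.6, p₀ = 0.342.
Overall risk P(Y=1) = π·p₁ + (1−π)·p₀ = 0.194×0.6 + 0.806×0.342 = 0.39205.
Under exogeneity, PAF = [P(Y=1) − p₀] / P(Y=1).
PAF = (0.39205 − 0.342) / 0.39205 ≈ 0.1277

PAF ≈ 0.128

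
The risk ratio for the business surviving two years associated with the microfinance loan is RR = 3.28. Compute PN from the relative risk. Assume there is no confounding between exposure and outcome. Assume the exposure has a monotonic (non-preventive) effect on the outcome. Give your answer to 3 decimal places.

Under exogeneity and monotonicity, PN = (RR − 1) / RR = 1 − 1/RR.
PN = (3.28 − 1) / 3.28 = 2.28 / 3.28 ≈ 0.6951

PN ≈ 0.695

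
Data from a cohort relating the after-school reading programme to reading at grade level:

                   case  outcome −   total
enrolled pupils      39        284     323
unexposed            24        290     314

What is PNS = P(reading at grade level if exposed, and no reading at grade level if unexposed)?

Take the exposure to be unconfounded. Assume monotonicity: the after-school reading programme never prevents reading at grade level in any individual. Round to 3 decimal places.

p₁ = P(outcome | exposed) = 39/323 = 0.12074
p₀ = P(outcome | unexposed) = 24/314 = 0.076433
Under exogeneity and monotonicity, PNS = p₁ − p₀.
PNS = 0.12074 − 0.076433 = 0.04431

PNS ≈ 0.044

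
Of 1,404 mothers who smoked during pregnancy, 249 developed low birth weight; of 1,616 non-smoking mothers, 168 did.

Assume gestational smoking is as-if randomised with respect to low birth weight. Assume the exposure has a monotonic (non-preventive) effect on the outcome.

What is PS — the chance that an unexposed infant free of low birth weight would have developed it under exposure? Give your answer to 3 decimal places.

PS ≈ 0.082

p₁ = P(outcome | exposed) = 249/1404 = 0.17735
p₀ = P(outcome | unexposed) = 168/1616 = 0.10396
Under exogeneity and monotonicity, PS = (p₁ − p₀) / (1 − p₀).
PS = (0.17735 − 0.10396) / (1 − 0.10396) = 0.07339 / 0.89604 ≈ 0.0819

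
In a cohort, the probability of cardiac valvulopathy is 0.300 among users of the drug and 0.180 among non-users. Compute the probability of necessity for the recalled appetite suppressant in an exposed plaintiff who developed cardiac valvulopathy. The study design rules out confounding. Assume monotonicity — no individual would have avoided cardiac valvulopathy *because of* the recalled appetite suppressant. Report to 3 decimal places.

Let p₁ = 0.3, p₀ = 0.18.
Under exogeneity and monotonicity, PN = (p₁ − p₀) / p₁.
PN = (0.3 − 0.18) / 0.3 = 0.12 / 0.3 ≈ 0.4000

PN ≈ 0.400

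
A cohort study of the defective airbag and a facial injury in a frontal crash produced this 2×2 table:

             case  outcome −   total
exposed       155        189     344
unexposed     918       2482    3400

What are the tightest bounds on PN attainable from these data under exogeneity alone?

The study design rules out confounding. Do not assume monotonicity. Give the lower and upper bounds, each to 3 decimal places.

0.401 ≤ PN ≤ 1.000

p₁ = P(outcome | exposed) = 155/344 = 0.45058
p₀ = P(outcome | unexposed) = 918/3400 = 0.27
Under exogeneity alone the bounds on PN are max{0,(p₁−p₀)/p₁} ≤ PN ≤ min{1,(1−p₀)/p₁}.
  lower = (p₁ − p₀)/p₁ = 0.18058 / 0.45058 ≈ 0.4008
  upper = min{1, (1 − p₀)/p₁} = 0.73 / 0.45058 ≈ 1.6201 → capped at 1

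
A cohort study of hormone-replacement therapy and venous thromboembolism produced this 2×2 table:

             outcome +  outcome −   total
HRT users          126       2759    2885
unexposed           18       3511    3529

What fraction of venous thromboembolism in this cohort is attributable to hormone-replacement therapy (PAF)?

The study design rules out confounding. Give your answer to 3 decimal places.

p₁ = P(outcome | exposed) = 126/2885 = 0.043674
p₀ = P(outcome | unexposed) = 18/3529 = 0.0051006
Exposure prevalence π = 2885/6414 = 0.4498; overall risk P(Y=1) = 0.022451.
Under exogeneity, PAF = [P(Y=1) − p₀]/P(Y=1).
PAF = (0.022451 − 0.0051006) / 0.022451 ≈ 0.7728

PAF ≈ 0.773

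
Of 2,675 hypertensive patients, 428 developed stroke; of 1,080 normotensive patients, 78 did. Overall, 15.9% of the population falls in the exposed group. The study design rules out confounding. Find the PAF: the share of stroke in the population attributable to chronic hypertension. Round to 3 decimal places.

p₁ = P(outcome | exposed) = 428/2675 = 0.16
p₀ = P(outcome | unexposed) = 78/1080 = 0.072222
Overall risk P(Y=1) = π·p₁ + (1−π)·p₀ = 0.159×0.16 + 0.841×0.072222 = 0.086179.
Under exogeneity, PAF = [P(Y=1) − p₀] / P(Y=1).
PAF = (0.086179 − 0.072222) / 0.086179 ≈ 0.1619

PAF ≈ 0.162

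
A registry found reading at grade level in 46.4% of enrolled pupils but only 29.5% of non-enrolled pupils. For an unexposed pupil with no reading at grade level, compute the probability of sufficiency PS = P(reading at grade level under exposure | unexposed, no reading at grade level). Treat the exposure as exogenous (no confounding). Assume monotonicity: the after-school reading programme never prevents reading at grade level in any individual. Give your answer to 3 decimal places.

PS ≈ 0.240

p₁ = 0.464, p₀ = 0.295.
Under exogeneity and monotonicity, PS = (p₁ − p₀) / (1 − p₀).
PS = (0.464 − 0.295) / (1 − 0.295) = 0.169 / 0.705 ≈ 0.2397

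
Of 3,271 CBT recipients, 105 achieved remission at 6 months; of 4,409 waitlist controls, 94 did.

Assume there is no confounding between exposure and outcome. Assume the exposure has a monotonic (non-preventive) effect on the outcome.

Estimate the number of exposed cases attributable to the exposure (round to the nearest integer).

about 35 cases

p₁ = P(outcome | exposed) = 105/3271 = 0.0321
p₀ = P(outcome | unexposed) = 94/4409 = 0.02132
PN = (p₁ − p₀)/p₁ = (0.0321 − 0.02132) / 0.0321 ≈ 0.33583.
Attributable cases ≈ PN × (exposed cases) = 0.33583 × 105 ≈ 35.26.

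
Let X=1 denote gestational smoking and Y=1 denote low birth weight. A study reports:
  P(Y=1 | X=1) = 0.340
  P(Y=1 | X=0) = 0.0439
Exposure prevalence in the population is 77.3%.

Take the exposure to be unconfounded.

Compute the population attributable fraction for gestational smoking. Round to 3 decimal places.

Let p₁ = 0.34, p₀ = 0.0439.
Overall risk P(Y=1) = π·p₁ + (1−π)·p₀ = 0.773×0.34 + 0.227×0.0439 = 0.27279.
Under exogeneity, PAF = [P(Y=1) − p₀] / P(Y=1).
PAF = (0.27279 − 0.0439) / 0.27279 ≈ 0.8391

PAF ≈ 0.839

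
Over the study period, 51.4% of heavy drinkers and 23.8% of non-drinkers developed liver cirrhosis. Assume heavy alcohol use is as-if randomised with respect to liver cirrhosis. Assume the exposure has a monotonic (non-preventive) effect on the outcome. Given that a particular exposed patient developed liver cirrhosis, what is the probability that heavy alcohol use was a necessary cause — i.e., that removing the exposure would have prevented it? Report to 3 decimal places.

PN ≈ 0.537

p₁ = 0.514, p₀ = 0.238.
Under exogeneity and monotonicity, PN = (p₁ − p₀) / p₁.
PN = (0.514 − 0.238) / 0.514 = 0.276 / 0.514 ≈ 0.5370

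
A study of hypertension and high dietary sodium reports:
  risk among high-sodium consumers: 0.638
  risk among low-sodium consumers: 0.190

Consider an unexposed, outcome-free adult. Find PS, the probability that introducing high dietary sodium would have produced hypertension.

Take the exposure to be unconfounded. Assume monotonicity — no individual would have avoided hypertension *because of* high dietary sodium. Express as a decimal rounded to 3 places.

PS ≈ 0.553

Let p₁ = 0.638, p₀ = 0.19.
Under exogeneity and monotonicity, PS = (p₁ − p₀) / (1 − p₀).
PS = (0.638 − 0.19) / (1 − 0.19) = 0.448 / 0.81 ≈ 0.5531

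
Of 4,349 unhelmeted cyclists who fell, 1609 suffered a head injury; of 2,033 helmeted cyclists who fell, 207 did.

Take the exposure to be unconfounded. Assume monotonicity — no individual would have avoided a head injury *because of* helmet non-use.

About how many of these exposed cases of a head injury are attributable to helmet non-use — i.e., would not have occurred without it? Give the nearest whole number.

p₁ = P(outcome | exposed) = 1609/4349 = 0.36997
p₀ = P(outcome | unexposed) = 207/2033 = 0.10182
PN = (p₁ − p₀)/p₁ = (0.36997 − 0.10182) / 0.36997 ≈ 0.72479.
Attributable cases ≈ PN × (exposed cases) = 0.72479 × 1609 ≈ 1166.18.

about 1166 cases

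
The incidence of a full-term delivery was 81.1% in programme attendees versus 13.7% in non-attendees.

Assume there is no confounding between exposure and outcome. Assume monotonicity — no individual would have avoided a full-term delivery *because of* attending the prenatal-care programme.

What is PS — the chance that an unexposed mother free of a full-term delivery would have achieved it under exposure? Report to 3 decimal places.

PS ≈ 0.781

p₁ = 0.811, p₀ = 0.137.
Under exogeneity and monotonicity, PS = (p₁ − p₀) / (1 − p₀).
PS = (0.811 − 0.137) / (1 − 0.137) = 0.674 / 0.863 ≈ 0.7810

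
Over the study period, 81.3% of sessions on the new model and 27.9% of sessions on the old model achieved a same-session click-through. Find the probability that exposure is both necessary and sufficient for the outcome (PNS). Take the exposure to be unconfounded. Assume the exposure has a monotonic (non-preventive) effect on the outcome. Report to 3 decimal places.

PNS ≈ 0.534

p₁ = 0.813, p₀ = 0.279.
Under exogeneity and monotonicity, PNS = p₁ − p₀.
PNS = 0.813 − 0.279 = 0.534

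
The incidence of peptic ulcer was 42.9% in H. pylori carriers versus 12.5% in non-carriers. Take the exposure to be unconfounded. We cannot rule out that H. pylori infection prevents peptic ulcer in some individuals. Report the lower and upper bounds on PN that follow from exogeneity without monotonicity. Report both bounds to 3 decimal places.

p₁ = 0.429, p₀ = 0.125.
Under exogeneity alone the bounds on PN are max{0,(p₁−p₀)/p₁} ≤ PN ≤ min{1,(1−p₀)/p₁}.
  lower = (p₁ − p₀)/p₁ = 0.304 / 0.429 ≈ 0.7086
  upper = min{1, (1 − p₀)/p₁} = 0.875 / 0.429 ≈ 2.0396 → capped at 1

0.709 ≤ PN ≤ 1.000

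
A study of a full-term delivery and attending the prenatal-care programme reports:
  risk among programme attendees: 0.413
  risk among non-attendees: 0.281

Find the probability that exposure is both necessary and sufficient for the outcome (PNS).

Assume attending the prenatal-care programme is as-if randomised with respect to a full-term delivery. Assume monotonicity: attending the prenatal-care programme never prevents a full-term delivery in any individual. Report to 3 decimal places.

PNS ≈ 0.132

Let p₁ = 0.413, p₀ = 0.281.
Under exogeneity and monotonicity, PNS = p₁ − p₀.
PNS = 0.413 − 0.281 = 0.132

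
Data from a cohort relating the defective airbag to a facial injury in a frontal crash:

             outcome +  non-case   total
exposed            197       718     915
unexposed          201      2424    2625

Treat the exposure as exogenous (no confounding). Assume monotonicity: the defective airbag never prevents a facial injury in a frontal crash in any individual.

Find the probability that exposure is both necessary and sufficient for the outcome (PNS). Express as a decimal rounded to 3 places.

p₁ = P(outcome | exposed) = 197/915 = 0.2153
p₀ = P(outcome | unexposed) = 201/2625 = 0.076571
Under exogeneity and monotonicity, PNS = p₁ − p₀.
PNS = 0.2153 − 0.076571 = 0.13873

PNS ≈ 0.139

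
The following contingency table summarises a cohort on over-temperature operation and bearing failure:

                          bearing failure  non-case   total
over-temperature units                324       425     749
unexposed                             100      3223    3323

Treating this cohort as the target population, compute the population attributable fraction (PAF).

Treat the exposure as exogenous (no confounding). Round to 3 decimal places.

p₁ = P(outcome | exposed) = 324/749 = 0.43258
p₀ = P(outcome | unexposed) = 100/3323 = 0.030093
Exposure prevalence π = 749/4072 = 0.18394; overall risk P(Y=1) = 0.10413.
Under exogeneity, PAF = [P(Y=1) − p₀]/P(Y=1).
PAF = (0.10413 − 0.030093) / 0.10413 ≈ 0.7110

PAF ≈ 0.711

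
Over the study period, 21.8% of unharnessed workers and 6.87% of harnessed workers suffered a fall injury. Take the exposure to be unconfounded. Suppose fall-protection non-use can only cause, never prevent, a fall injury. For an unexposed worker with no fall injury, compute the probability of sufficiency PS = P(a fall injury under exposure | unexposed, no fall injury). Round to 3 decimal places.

p₁ = 0.218, p₀ = 0.0687.
Under exogeneity and monotonicity, PS = (p₁ − p₀) / (1 − p₀).
PS = (0.218 − 0.0687) / (1 − 0.0687) = 0.1493 / 0.9313 ≈ 0.1603

PS ≈ 0.160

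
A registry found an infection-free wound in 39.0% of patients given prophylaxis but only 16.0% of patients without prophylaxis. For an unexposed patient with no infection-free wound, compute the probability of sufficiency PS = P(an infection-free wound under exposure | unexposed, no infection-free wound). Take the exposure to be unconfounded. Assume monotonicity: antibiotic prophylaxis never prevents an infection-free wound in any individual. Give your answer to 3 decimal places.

PS ≈ 0.274

p₁ = 0.39, p₀ = 0.16.
Under exogeneity and monotonicity, PS = (p₁ − p₀) / (1 − p₀).
PS = (0.39 − 0.16) / (1 − 0.16) = 0.23 / 0.84 ≈ 0.2738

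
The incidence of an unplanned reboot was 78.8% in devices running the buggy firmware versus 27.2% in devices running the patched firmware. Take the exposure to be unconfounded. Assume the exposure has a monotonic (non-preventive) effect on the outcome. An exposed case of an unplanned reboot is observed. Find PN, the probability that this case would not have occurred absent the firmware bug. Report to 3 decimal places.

p₁ = 0.788, p₀ = 0.272.
Under exogeneity and monotonicity, PN = (p₁ − p₀) / p₁.
PN = (0.788 − 0.272) / 0.788 = 0.516 / 0.788 ≈ 0.6548

PN ≈ 0.655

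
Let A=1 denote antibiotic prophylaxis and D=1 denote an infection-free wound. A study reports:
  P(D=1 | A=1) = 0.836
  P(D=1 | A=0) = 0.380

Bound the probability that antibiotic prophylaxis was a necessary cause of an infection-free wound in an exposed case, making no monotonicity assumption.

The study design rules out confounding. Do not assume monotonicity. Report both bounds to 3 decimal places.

Let p₁ = 0.836, p₀ = 0.38.
Under exogeneity alone the bounds on PN are max{0,(p₁−p₀)/p₁} ≤ PN ≤ min{1,(1−p₀)/p₁}.
  lower = (p₁ − p₀)/p₁ = 0.456 / 0.836 ≈ 0.5455
  upper = min{1, (1 − p₀)/p₁} = 0.62 / 0.836 ≈ 0.7416

0.545 ≤ PN ≤ 0.742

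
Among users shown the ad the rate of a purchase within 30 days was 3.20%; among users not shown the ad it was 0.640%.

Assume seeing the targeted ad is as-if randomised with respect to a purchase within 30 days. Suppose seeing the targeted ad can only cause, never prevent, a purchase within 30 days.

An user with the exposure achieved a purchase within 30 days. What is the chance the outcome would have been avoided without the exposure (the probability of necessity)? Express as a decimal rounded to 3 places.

PN ≈ 0.800

p₁ = 0.032, p₀ = 0.0064.
Under exogeneity and monotonicity, PN = (p₁ − p₀) / p₁.
PN = (0.032 − 0.0064) / 0.032 = 0.0256 / 0.032 ≈ 0.8000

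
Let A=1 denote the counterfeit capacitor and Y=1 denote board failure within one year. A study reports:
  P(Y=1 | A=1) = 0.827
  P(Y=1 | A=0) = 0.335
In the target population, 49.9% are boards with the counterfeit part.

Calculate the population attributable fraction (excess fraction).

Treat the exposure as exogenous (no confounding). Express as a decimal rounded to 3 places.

PAF ≈ 0.423

Let p₁ = 0.827, p₀ = 0.335.
Overall risk P(Y=1) = π·p₁ + (1−π)·p₀ = 0.499×0.827 + 0.501×0.335 = 0.58051.
Under exogeneity, PAF = [P(Y=1) − p₀] / P(Y=1).
PAF = (0.58051 − 0.335) / 0.58051 ≈ 0.4229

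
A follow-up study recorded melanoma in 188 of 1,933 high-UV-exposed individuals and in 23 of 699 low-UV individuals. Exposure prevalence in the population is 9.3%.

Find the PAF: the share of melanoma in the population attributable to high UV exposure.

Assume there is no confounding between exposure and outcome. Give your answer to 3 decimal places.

p₁ = P(outcome | exposed) = 188/1933 = 0.097258
p₀ = P(outcome | unexposed) = 23/699 = 0.032904
Overall risk P(Y=1) = π·p₁ + (1−π)·p₀ = 0.093×0.097258 + 0.907×0.032904 = 0.038889.
Under exogeneity, PAF = [P(Y=1) − p₀] / P(Y=1).
PAF = (0.038889 − 0.032904) / 0.038889 ≈ 0.1539

PAF ≈ 0.154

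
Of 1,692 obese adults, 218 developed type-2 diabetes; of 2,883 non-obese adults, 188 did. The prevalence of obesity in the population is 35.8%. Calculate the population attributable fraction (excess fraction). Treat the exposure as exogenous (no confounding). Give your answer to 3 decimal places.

p₁ = P(outcome | exposed) = 218/1692 = 0.12884
p₀ = P(outcome | unexposed) = 188/2883 = 0.06521
Overall risk P(Y=1) = π·p₁ + (1−π)·p₀ = 0.358×0.12884 + 0.642×0.06521 = 0.08799.
Under exogeneity, PAF = [P(Y=1) − p₀] / P(Y=1).
PAF = (0.08799 − 0.06521) / 0.08799 ≈ 0.2589

PAF ≈ 0.259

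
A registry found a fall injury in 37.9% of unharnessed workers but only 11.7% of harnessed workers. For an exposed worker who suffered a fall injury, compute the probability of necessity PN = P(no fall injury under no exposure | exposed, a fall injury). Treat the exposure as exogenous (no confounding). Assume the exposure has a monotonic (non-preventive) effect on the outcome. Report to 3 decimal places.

p₁ = 0.379, p₀ = 0.117.
Under exogeneity and monotonicity, PN = (p₁ − p₀) / p₁.
PN = (0.379 − 0.117) / 0.379 = 0.262 / 0.379 ≈ 0.6913

PN ≈ 0.691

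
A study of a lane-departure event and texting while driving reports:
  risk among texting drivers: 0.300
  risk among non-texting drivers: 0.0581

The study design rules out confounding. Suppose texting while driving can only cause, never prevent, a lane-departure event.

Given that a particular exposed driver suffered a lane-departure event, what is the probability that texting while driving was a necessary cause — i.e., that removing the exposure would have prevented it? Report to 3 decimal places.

Let p₁ = 0.3, p₀ = 0.0581.
Under exogeneity and monotonicity, PN = (p₁ − p₀) / p₁.
PN = (0.3 − 0.0581) / 0.3 = 0.2419 / 0.3 ≈ 0.8063

PN ≈ 0.806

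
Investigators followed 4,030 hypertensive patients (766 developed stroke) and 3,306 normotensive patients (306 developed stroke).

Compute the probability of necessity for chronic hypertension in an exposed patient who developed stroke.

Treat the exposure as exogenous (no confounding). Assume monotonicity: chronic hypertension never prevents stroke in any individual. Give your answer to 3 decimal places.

PN ≈ 0.513

p₁ = P(outcome | exposed) = 766/4030 = 0.19007
p₀ = P(outcome | unexposed) = 306/3306 = 0.092559
Under exogeneity and monotonicity, PN = (p₁ − p₀) / p₁.
PN = (0.19007 − 0.092559) / 0.19007 = 0.097515 / 0.19007 ≈ 0.5130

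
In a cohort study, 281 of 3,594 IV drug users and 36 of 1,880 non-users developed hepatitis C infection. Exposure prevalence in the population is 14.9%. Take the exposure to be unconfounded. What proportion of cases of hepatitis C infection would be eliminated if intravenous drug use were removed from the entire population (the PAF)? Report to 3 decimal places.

p₁ = P(outcome | exposed) = 281/3594 = 0.078186
p₀ = P(outcome | unexposed) = 36/1880 = 0.019149
Overall risk P(Y=1) = π·p₁ + (1−π)·p₀ = 0.149×0.078186 + 0.851×0.019149 = 0.027945.
Under exogeneity, PAF = [P(Y=1) − p₀] / P(Y=1).
PAF = (0.027945 − 0.019149) / 0.027945 ≈ 0.3148

PAF ≈ 0.315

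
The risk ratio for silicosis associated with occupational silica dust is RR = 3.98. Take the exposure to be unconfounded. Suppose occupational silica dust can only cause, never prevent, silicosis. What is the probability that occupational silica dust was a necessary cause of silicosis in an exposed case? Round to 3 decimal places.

Under exogeneity and monotonicity, PN = (RR − 1) / RR = 1 − 1/RR.
PN = (3.98 − 1) / 3.98 = 2.98 / 3.98 ≈ 0.7487

PN ≈ 0.749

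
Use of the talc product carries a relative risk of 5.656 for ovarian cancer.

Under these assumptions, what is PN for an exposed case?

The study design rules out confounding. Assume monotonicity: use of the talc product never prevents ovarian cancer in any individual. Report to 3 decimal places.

Under exogeneity and monotonicity, PN = (RR − 1) / RR = 1 − 1/RR.
PN = (5.656 − 1) / 5.656 = 4.656 / 5.656 ≈ 0.8232

PN ≈ 0.823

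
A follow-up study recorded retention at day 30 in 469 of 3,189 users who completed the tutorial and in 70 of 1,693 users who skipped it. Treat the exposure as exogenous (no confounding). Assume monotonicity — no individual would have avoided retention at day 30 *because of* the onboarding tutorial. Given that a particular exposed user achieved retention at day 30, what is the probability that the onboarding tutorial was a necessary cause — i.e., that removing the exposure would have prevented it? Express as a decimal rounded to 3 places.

PN ≈ 0.719

p₁ = P(outcome | exposed) = 469/3189 = 0.14707
p₀ = P(outcome | unexposed) = 70/1693 = 0.041347
Under exogeneity and monotonicity, PN = (p₁ − p₀) / p₁.
PN = (0.14707 − 0.041347) / 0.14707 = 0.10572 / 0.14707 ≈ 0.7189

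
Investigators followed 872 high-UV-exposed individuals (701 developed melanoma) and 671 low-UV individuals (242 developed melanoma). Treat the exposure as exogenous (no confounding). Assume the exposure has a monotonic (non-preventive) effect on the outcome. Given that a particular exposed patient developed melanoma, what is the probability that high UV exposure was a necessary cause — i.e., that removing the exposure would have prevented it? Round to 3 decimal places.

p₁ = P(outcome | exposed) = 701/872 = 0.8039
p₀ = P(outcome | unexposed) = 242/671 = 0.36066
Under exogeneity and monotonicity, PN = (p₁ − p₀) / p₁.
PN = (0.8039 − 0.36066) / 0.8039 = 0.44324 / 0.8039 ≈ 0.5514

PN ≈ 0.551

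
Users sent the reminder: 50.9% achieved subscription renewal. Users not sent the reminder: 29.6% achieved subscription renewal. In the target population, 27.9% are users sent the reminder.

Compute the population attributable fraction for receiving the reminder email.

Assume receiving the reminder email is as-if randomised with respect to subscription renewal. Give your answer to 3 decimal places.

p₁ = 0.509, p₀ = 0.296.
Overall risk P(Y=1) = π·p₁ + (1−π)·p₀ = 0.279×0.509 + 0.721×0.296 = 0.35543.
Under exogeneity, PAF = [P(Y=1) − p₀] / P(Y=1).
PAF = (0.35543 − 0.296) / 0.35543 ≈ 0.1672

PAF ≈ 0.167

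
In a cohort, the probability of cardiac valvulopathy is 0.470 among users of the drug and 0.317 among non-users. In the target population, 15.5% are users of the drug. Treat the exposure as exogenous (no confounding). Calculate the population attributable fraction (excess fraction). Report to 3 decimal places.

PAF ≈ 0.070

Let p₁ = 0.47, p₀ = 0.317.
Overall risk P(Y=1) = π·p₁ + (1−π)·p₀ = 0.155×0.47 + 0.845×0.317 = 0.34071.
Under exogeneity, PAF = [P(Y=1) − p₀] / P(Y=1).
PAF = (0.34071 − 0.317) / 0.34071 ≈ 0.0696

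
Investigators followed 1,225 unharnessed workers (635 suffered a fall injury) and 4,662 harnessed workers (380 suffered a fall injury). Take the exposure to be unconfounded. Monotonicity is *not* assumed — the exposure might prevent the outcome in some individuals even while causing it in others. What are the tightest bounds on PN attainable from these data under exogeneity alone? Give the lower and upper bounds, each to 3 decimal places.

p₁ = P(outcome | exposed) = 635/1225 = 0.51837
p₀ = P(outcome | unexposed) = 380/4662 = 0.08151
Under exogeneity alone the bounds on PN are max{0,(p₁−p₀)/p₁} ≤ PN ≤ min{1,(1−p₀)/p₁}.
  lower = (p₁ − p₀)/p₁ = 0.43686 / 0.51837 ≈ 0.8428
  upper = min{1, (1 − p₀)/p₁} = 0.91849 / 0.51837 ≈ 1.7719 → capped at 1

0.843 ≤ PN ≤ 1.000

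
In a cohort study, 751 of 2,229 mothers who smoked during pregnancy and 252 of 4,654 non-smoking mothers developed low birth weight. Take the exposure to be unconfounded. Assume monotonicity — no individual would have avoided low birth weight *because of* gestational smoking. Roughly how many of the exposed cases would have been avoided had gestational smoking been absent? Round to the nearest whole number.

about 630 cases

p₁ = P(outcome | exposed) = 751/2229 = 0.33692
p₀ = P(outcome | unexposed) = 252/4654 = 0.054147
PN = (p₁ − p₀)/p₁ = (0.33692 − 0.054147) / 0.33692 ≈ 0.83929.
Attributable cases ≈ PN × (exposed cases) = 0.83929 × 751 ≈ 630.31.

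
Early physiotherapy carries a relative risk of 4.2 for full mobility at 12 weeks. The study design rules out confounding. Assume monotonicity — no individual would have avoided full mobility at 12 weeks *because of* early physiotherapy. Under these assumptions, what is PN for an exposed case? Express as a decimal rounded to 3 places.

Under exogeneity and monotonicity, PN = (RR − 1) / RR = 1 − 1/RR.
PN = (4.2 − 1) / 4.2 = 3.2 / 4.2 ≈ 0.7619

PN ≈ 0.762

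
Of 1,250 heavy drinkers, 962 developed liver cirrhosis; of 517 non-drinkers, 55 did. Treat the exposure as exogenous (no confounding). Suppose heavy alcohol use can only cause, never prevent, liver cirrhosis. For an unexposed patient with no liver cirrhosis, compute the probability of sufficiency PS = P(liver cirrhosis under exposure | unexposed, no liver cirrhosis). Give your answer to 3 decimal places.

p₁ = P(outcome | exposed) = 962/1250 = 0.7696
p₀ = P(outcome | unexposed) = 55/517 = 0.10638
Under exogeneity and monotonicity, PS = (p₁ − p₀) / (1 − p₀).
PS = (0.7696 − 0.10638) / (1 − 0.10638) = 0.66322 / 0.89362 ≈ 0.7422

PS ≈ 0.742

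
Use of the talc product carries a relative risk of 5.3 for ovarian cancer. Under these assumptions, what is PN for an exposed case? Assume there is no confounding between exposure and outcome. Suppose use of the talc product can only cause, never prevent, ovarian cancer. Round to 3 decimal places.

Under exogeneity and monotonicity, PN = (RR − 1) / RR = 1 − 1/RR.
PN = (5.3 − 1) / 5.3 = 4.3 / 5.3 ≈ 0.8113

PN ≈ 0.811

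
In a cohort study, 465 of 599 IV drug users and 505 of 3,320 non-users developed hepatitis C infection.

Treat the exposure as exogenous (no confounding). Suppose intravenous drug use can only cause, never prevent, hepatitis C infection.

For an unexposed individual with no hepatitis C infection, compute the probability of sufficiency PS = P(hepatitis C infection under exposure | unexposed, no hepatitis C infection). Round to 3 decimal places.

PS ≈ 0.736

p₁ = P(outcome | exposed) = 465/599 = 0.77629
p₀ = P(outcome | unexposed) = 505/3320 = 0.15211
Under exogeneity and monotonicity, PS = (p₁ − p₀) / (1 − p₀).
PS = (0.77629 − 0.15211) / (1 − 0.15211) = 0.62419 / 0.84789 ≈ 0.7362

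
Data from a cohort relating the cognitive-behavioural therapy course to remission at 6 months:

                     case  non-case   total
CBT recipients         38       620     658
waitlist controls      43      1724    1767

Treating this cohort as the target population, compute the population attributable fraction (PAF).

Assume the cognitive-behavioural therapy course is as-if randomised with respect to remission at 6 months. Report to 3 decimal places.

PAF ≈ 0.271

p₁ = P(outcome | exposed) = 38/658 = 0.057751
p₀ = P(outcome | unexposed) = 43/1767 = 0.024335
Exposure prevalence π = 658/2425 = 0.27134; overall risk P(Y=1) = 0.033402.
Under exogeneity, PAF = [P(Y=1) − p₀]/P(Y=1).
PAF = (0.033402 − 0.024335) / 0.033402 ≈ 0.2715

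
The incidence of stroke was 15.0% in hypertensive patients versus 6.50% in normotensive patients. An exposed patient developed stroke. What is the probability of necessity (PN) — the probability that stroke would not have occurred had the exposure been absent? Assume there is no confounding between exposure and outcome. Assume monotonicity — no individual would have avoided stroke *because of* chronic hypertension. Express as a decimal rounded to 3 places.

PN ≈ 0.567

p₁ = 0.15, p₀ = 0.065.
Under exogeneity and monotonicity, PN = (p₁ − p₀) / p₁.
PN = (0.15 − 0.065) / 0.15 = 0.085 / 0.15 ≈ 0.5667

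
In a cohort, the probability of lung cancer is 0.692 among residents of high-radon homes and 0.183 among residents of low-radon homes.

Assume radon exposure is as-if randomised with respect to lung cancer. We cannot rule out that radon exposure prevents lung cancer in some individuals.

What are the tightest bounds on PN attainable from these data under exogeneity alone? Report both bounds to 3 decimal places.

0.736 ≤ PN ≤ 1.000

Let p₁ = 0.692, p₀ = 0.183.
Under exogeneity alone the bounds on PN are max{0,(p₁−p₀)/p₁} ≤ PN ≤ min{1,(1−p₀)/p₁}.
  lower = (p₁ − p₀)/p₁ = 0.509 / 0.692 ≈ 0.7355
  upper = min{1, (1 − p₀)/p₁} = 0.817 / 0.692 ≈ 1.1806 → capped at 1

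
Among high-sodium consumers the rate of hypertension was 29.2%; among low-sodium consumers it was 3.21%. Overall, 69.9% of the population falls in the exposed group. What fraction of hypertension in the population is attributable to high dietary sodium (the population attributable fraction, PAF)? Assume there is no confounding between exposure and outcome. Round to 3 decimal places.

p₁ = 0.292, p₀ = 0.0321.
Overall risk P(Y=1) = π·p₁ + (1−π)·p₀ = 0.699×0.292 + 0.301×0.0321 = 0.21377.
Under exogeneity, PAF = [P(Y=1) − p₀] / P(Y=1).
PAF = (0.21377 − 0.0321) / 0.21377 ≈ 0.8498

PAF ≈ 0.850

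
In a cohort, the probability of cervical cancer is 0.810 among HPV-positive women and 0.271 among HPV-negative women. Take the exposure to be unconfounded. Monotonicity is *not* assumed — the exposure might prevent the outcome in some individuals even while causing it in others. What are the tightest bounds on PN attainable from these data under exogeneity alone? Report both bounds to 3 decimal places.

0.665 ≤ PN ≤ 0.900

Let p₁ = 0.81, p₀ = 0.271.
Under exogeneity alone the bounds on PN are max{0,(p₁−p₀)/p₁} ≤ PN ≤ min{1,(1−p₀)/p₁}.
  lower = (p₁ − p₀)/p₁ = 0.539 / 0.81 ≈ 0.6654
  upper = min{1, (1 − p₀)/p₁} = 0.729 / 0.81 ≈ 0.9000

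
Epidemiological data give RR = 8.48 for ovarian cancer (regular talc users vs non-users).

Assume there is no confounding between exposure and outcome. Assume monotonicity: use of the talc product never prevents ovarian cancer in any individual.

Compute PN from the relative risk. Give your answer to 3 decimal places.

Under exogeneity and monotonicity, PN = (RR − 1) / RR = 1 − 1/RR.
PN = (8.48 − 1) / 8.48 = 7.48 / 8.48 ≈ 0.8821

PN ≈ 0.882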